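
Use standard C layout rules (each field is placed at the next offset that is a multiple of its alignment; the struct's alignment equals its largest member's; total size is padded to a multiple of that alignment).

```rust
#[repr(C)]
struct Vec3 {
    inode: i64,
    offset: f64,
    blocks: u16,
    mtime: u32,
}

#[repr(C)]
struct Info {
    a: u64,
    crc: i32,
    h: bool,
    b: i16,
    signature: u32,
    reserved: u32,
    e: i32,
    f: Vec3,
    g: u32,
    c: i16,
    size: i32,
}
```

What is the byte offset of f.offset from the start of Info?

40

Vec3: @0: inode [8B, align 8] → 8; @8: offset [8B, align 8] → 16; @16: blocks [2B, align 2] → 18; +2 pad (align 4); @20: mtime [4B, align 4] → 24; size 24, align 8
@0: a [8B, align 8] → 8
@8: crc [4B, align 4] → 12
@12: h [1B, align 1] → 13
+1 pad (align 2)
@14: b [2B, align 2] → 16
@16: signature [4B, align 4] → 20
@20: reserved [4B, align 4] → 24
@24: e [4B, align 4] → 28
+4 pad (align 8)
@32: f [24B, align 8] → 56
within Vec3: offset at 8
32 + 8 = 40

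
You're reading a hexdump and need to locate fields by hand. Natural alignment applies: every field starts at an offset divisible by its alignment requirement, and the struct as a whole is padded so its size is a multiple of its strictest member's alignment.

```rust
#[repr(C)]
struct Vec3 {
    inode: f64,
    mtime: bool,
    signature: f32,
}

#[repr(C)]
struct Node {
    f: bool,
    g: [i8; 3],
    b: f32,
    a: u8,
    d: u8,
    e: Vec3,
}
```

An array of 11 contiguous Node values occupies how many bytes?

Vec3: @0: inode [8B, align 8] → 8; @8: mtime [1B, align 1] → 9; +3 pad (align 4); @12: signature [4B, align 4] → 16; size 16, align 8
@0: f [1B, align 1] → 1
@1: g [3B, align 1] → 4
@4: b [4B, align 4] → 8
@8: a [1B, align 1] → 9
@9: d [1B, align 1] → 10
+6 pad (align 8)
@16: e [16B, align 8] → 32
size 32, align 8
array of 11: 11 × 32 = 352

352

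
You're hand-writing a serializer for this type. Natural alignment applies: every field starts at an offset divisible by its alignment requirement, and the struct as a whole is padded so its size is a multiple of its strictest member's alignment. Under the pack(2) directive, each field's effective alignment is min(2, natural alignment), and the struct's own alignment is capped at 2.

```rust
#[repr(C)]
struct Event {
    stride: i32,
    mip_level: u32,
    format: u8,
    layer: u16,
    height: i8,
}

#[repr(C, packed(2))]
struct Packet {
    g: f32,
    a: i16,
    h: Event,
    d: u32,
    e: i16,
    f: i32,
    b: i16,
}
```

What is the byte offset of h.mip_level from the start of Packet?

Event: stride at 0 (size 4, align 4) → ends 4; mip_level at 4 (size 4, align 4) → ends 8; format at 8 (size 1, align 1) → ends 9; pad 1 to align 2 for layer; layer at 10 (size 2, align 2) → ends 12; height at 12 (size 1, align 1) → ends 13; tail pad 3 to reach multiple of 4; total 16 bytes, alignment 4
g at 0 (size 4, align 2) → ends 4
a at 4 (size 2, align 2) → ends 6
h at 6 (size 16, align 2) → ends 22
within Event: mip_level at 4
6 + 4 = 10

10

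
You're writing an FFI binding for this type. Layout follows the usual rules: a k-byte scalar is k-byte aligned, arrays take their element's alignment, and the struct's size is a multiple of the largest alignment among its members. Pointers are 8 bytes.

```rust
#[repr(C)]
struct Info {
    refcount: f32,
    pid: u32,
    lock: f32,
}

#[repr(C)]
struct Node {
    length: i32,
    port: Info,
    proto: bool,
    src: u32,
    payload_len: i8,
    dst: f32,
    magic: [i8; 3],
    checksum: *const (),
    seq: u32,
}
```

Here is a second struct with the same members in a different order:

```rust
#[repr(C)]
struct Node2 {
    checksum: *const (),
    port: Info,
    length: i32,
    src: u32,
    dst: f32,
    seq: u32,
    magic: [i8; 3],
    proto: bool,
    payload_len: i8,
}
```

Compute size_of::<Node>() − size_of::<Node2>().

Info: refcount at 0 (size 4, align 4) → ends 4; pid at 4 (size 4, align 4) → ends 8; lock at 8 (size 4, align 4) → ends 12; total 12 bytes, alignment 4
length at 0 (size 4, align 4) → ends 4
port at 4 (size 12, align 4) → ends 16
proto at 16 (size 1, align 1) → ends 17
pad 3 to align 4 for src
src at 20 (size 4, align 4) → ends 24
payload_len at 24 (size 1, align 1) → ends 25
pad 3 to align 4 for dst
dst at 28 (size 4, align 4) → ends 32
magic at 32 (size 3, align 1) → ends 35
pad 5 to align 8 for checksum
checksum at 40 (size 8, align 8) → ends 48
seq at 48 (size 4, align 4) → ends 52
tail pad 4 to reach multiple of 8
total 56 bytes, alignment 8
— Node2 —
checksum at 0 (size 8, align 8) → ends 8
port at 8 (size 12, align 4) → ends 20
length at 20 (size 4, align 4) → ends 24
src at 24 (size 4, align 4) → ends 28
dst at 28 (size 4, align 4) → ends 32
seq at 32 (size 4, align 4) → ends 36
magic at 36 (size 3, align 1) → ends 39
proto at 39 (size 1, align 1) → ends 40
payload_len at 40 (size 1, align 1) → ends 41
tail pad 7 to reach multiple of 8
total 48 bytes, alignment 8
56 − 48 = 8

8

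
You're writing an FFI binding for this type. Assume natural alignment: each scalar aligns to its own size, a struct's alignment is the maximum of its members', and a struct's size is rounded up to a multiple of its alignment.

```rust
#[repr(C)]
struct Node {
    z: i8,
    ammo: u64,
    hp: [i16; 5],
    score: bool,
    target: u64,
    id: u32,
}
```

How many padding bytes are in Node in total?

16

z at 0 (size 1, align 1) → ends 1
pad 7 to align 8 for ammo
ammo at 8 (size 8, align 8) → ends 16
hp at 16 (size 10, align 2) → ends 26
score at 26 (size 1, align 1) → ends 27
pad 5 to align 8 for target
target at 32 (size 8, align 8) → ends 40
id at 40 (size 4, align 4) → ends 44
tail pad 4 to reach multiple of 8
total 48 bytes, alignment 8
data bytes 32, size 48 → padding 16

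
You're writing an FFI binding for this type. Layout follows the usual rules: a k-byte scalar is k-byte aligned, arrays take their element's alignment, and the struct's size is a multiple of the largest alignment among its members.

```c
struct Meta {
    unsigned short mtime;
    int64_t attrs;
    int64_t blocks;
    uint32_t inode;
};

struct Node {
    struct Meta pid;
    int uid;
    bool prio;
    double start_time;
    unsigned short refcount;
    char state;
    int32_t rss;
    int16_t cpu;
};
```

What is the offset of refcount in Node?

Meta: mtime at 0 (size 2, align 2) → ends 2; pad 6 to align 8 for attrs; attrs at 8 (size 8, align 8) → ends 16; blocks at 16 (size 8, align 8) → ends 24; inode at 24 (size 4, align 4) → ends 28; tail pad 4 to reach multiple of 8; total 32 bytes, alignment 8
pid at 0 (size 32, align 8) → ends 32
uid at 32 (size 4, align 4) → ends 36
prio at 36 (size 1, align 1) → ends 37
pad 3 to align 8 for start_time
start_time at 40 (size 8, align 8) → ends 48
refcount at 48 (size 2, align 2) → ends 50

48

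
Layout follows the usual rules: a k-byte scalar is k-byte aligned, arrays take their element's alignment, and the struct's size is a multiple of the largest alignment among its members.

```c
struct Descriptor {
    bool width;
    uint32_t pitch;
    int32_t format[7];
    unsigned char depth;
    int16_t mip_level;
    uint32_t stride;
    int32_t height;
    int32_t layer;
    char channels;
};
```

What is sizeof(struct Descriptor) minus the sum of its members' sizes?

0..1  width  (1B, 1-aligned)
1..4  -- padding (3B)
4..8  pitch  (4B, 4-aligned)
8..36  format  (28B, 4-aligned)
36..37  depth  (1B, 1-aligned)
37..38  -- padding (1B)
38..40  mip_level  (2B, 2-aligned)
40..44  stride  (4B, 4-aligned)
44..48  height  (4B, 4-aligned)
48..52  layer  (4B, 4-aligned)
52..53  channels  (1B, 1-aligned)
53..56  -- tail padding (3B)
sizeof = 56, alignof = 4
data bytes 49, size 56 → padding 7

7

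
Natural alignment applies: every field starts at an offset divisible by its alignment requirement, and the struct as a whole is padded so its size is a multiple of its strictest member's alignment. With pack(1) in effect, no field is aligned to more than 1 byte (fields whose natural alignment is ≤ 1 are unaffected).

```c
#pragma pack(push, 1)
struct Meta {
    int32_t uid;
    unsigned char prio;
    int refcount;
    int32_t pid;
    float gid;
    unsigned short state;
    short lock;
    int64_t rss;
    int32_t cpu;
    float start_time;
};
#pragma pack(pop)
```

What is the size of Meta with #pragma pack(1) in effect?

0..4  uid  (4B, 1-aligned)
4..5  prio  (1B, 1-aligned)
5..9  refcount  (4B, 1-aligned)
9..13  pid  (4B, 1-aligned)
13..17  gid  (4B, 1-aligned)
17..19  state  (2B, 1-aligned)
19..21  lock  (2B, 1-aligned)
21..29  rss  (8B, 1-aligned)
29..33  cpu  (4B, 1-aligned)
33..37  start_time  (4B, 1-aligned)
sizeof = 37, alignof = 1

37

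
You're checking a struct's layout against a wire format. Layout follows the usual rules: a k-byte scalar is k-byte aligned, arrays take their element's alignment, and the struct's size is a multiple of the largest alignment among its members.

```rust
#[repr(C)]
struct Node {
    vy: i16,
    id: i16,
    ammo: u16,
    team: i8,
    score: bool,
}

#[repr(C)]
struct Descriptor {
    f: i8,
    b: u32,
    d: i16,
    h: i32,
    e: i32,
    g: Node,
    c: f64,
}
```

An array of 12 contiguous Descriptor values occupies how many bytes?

Node: @0: vy [2B, align 2] → 2; @2: id [2B, align 2] → 4; @4: ammo [2B, align 2] → 6; @6: team [1B, align 1] → 7; @7: score [1B, align 1] → 8; size 8, align 2
@0: f [1B, align 1] → 1
+3 pad (align 4)
@4: b [4B, align 4] → 8
@8: d [2B, align 2] → 10
+2 pad (align 4)
@12: h [4B, align 4] → 16
@16: e [4B, align 4] → 20
@20: g [8B, align 2] → 28
+4 pad (align 8)
@32: c [8B, align 8] → 40
size 40, align 8
array of 12: 12 × 40 = 480

480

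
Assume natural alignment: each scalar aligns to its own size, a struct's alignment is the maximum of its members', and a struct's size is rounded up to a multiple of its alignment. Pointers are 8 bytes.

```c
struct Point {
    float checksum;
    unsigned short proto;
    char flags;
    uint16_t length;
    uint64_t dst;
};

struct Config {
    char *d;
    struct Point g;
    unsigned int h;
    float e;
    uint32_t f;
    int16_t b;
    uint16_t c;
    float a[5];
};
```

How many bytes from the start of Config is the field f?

Point: checksum at 0 (size 4, align 4) → ends 4; proto at 4 (size 2, align 2) → ends 6; flags at 6 (size 1, align 1) → ends 7; pad 1 to align 2 for length; length at 8 (size 2, align 2) → ends 10; pad 6 to align 8 for dst; dst at 16 (size 8, align 8) → ends 24; total 24 bytes, alignment 8
d at 0 (size 8, align 8) → ends 8
g at 8 (size 24, align 8) → ends 32
h at 32 (size 4, align 4) → ends 36
e at 36 (size 4, align 4) → ends 40
f at 40 (size 4, align 4) → ends 44

40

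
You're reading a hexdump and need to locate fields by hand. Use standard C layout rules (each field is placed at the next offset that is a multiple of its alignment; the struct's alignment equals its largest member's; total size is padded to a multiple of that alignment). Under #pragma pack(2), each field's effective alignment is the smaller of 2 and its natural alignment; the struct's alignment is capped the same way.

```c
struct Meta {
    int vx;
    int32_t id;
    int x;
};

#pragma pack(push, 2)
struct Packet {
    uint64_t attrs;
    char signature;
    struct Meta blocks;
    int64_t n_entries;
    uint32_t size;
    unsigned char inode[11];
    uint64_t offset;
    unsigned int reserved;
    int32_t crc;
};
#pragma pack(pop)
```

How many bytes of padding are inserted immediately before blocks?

1

Meta: @0: vx [4B, align 4] → 4; @4: id [4B, align 4] → 8; @8: x [4B, align 4] → 12; size 12, align 4
@0: attrs [8B, align 2] → 8
@8: signature [1B, align 1] → 9
+1 pad (align 2)
@10: blocks [12B, align 2] → 22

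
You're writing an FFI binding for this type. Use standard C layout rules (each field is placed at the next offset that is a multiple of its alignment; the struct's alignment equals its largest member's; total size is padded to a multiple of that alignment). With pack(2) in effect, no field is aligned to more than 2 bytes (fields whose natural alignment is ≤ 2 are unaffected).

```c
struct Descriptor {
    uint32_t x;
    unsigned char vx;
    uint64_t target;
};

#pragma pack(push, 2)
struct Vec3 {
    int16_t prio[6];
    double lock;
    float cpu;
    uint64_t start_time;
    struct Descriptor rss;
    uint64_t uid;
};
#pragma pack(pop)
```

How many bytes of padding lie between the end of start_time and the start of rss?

Descriptor: 0..4  x  (4B, 4-aligned); 4..5  vx  (1B, 1-aligned); 5..8  -- padding (3B); 8..16  target  (8B, 8-aligned); sizeof = 16, alignof = 8
0..12  prio  (12B, 2-aligned)
12..20  lock  (8B, 2-aligned)
20..24  cpu  (4B, 2-aligned)
24..32  start_time  (8B, 2-aligned)
32..48  rss  (16B, 2-aligned)

0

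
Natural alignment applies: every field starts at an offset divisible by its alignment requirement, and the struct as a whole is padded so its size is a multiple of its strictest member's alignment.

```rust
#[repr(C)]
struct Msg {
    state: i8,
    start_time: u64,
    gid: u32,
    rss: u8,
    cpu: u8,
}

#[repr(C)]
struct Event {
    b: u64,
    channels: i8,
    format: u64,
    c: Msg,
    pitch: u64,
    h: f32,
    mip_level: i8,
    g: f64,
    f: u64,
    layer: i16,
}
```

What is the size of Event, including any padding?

Msg: state at 0 (size 1, align 1) → ends 1; pad 7 to align 8 for start_time; start_time at 8 (size 8, align 8) → ends 16; gid at 16 (size 4, align 4) → ends 20; rss at 20 (size 1, align 1) → ends 21; cpu at 21 (size 1, align 1) → ends 22; tail pad 2 to reach multiple of 8; total 24 bytes, alignment 8
b at 0 (size 8, align 8) → ends 8
channels at 8 (size 1, align 1) → ends 9
pad 7 to align 8 for format
format at 16 (size 8, align 8) → ends 24
c at 24 (size 24, align 8) → ends 48
pitch at 48 (size 8, align 8) → ends 56
h at 56 (size 4, align 4) → ends 60
mip_level at 60 (size 1, align 1) → ends 61
pad 3 to align 8 for g
g at 64 (size 8, align 8) → ends 72
f at 72 (size 8, align 8) → ends 80
layer at 80 (size 2, align 2) → ends 82
tail pad 6 to reach multiple of 8
total 88 bytes, alignment 8

88 bytes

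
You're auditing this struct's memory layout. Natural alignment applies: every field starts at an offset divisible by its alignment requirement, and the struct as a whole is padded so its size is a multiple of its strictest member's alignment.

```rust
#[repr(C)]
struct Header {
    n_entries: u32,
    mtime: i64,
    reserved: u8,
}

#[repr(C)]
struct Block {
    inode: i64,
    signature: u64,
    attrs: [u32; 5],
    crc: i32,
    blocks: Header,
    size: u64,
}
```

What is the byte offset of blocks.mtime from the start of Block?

Header: n_entries at 0 (size 4, align 4) → ends 4; pad 4 to align 8 for mtime; mtime at 8 (size 8, align 8) → ends 16; reserved at 16 (size 1, align 1) → ends 17; tail pad 7 to reach multiple of 8; total 24 bytes, alignment 8
inode at 0 (size 8, align 8) → ends 8
signature at 8 (size 8, align 8) → ends 16
attrs at 16 (size 20, align 4) → ends 36
crc at 36 (size 4, align 4) → ends 40
blocks at 40 (size 24, align 8) → ends 64
within Header: mtime at 8
40 + 8 = 48

48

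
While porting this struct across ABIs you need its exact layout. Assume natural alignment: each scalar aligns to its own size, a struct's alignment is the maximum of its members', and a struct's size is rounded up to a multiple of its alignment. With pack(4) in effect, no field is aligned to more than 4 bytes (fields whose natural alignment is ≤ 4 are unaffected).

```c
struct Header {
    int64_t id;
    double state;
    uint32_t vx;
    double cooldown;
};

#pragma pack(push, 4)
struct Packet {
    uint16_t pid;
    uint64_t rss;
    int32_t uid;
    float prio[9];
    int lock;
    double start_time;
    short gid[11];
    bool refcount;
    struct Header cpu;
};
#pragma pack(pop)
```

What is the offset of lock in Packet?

52

Header: @0: id [8B, align 8] → 8; @8: state [8B, align 8] → 16; @16: vx [4B, align 4] → 20; +4 pad (align 8); @24: cooldown [8B, align 8] → 32; size 32, align 8
@0: pid [2B, align 2] → 2
+2 pad (align 4)
@4: rss [8B, align 4] → 12
@12: uid [4B, align 4] → 16
@16: prio [36B, align 4] → 52
@52: lock [4B, align 4] → 56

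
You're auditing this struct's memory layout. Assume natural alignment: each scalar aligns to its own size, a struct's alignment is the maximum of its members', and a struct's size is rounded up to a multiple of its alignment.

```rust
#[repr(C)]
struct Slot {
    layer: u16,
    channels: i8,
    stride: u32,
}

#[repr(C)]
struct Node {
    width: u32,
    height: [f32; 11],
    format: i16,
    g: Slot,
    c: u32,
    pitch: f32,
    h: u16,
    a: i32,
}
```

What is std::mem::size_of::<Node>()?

76

Slot: @0: layer [2B, align 2] → 2; @2: channels [1B, align 1] → 3; +1 pad (align 4); @4: stride [4B, align 4] → 8; size 8, align 4
@0: width [4B, align 4] → 4
@4: height [44B, align 4] → 48
@48: format [2B, align 2] → 50
+2 pad (align 4)
@52: g [8B, align 4] → 60
@60: c [4B, align 4] → 64
@64: pitch [4B, align 4] → 68
@68: h [2B, align 2] → 70
+2 pad (align 4)
@72: a [4B, align 4] → 76
size 76, align 4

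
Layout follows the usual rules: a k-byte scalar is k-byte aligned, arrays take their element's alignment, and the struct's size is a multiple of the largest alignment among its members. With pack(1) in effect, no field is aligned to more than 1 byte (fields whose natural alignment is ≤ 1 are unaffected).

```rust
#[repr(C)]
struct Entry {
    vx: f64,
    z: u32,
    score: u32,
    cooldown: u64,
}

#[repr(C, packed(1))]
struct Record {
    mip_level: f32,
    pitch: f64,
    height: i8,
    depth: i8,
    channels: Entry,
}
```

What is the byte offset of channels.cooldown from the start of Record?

Entry: @0: vx [8B, align 8] → 8; @8: z [4B, align 4] → 12; @12: score [4B, align 4] → 16; @16: cooldown [8B, align 8] → 24; size 24, align 8
@0: mip_level [4B, align 1] → 4
@4: pitch [8B, align 1] → 12
@12: height [1B, align 1] → 13
@13: depth [1B, align 1] → 14
@14: channels [24B, align 1] → 38
within Entry: cooldown at 16
14 + 16 = 30

30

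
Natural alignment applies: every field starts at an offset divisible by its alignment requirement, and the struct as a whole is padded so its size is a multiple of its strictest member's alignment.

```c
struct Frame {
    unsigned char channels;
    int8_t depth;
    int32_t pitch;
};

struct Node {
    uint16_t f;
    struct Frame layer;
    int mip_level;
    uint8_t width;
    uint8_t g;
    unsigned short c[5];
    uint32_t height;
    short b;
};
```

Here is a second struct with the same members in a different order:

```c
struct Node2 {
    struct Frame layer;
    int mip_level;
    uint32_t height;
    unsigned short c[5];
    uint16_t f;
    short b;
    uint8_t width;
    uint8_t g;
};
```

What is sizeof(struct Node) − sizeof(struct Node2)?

Frame: 0..1  channels  (1B, 1-aligned); 1..2  depth  (1B, 1-aligned); 2..4  -- padding (2B); 4..8  pitch  (4B, 4-aligned); sizeof = 8, alignof = 4
0..2  f  (2B, 2-aligned)
2..4  -- padding (2B)
4..12  layer  (8B, 4-aligned)
12..16  mip_level  (4B, 4-aligned)
16..17  width  (1B, 1-aligned)
17..18  g  (1B, 1-aligned)
18..28  c  (10B, 2-aligned)
28..32  height  (4B, 4-aligned)
32..34  b  (2B, 2-aligned)
34..36  -- tail padding (2B)
sizeof = 36, alignof = 4
— Node2 —
0..8  layer  (8B, 4-aligned)
8..12  mip_level  (4B, 4-aligned)
12..16  height  (4B, 4-aligned)
16..26  c  (10B, 2-aligned)
26..28  f  (2B, 2-aligned)
28..30  b  (2B, 2-aligned)
30..31  width  (1B, 1-aligned)
31..32  g  (1B, 1-aligned)
sizeof = 32, alignof = 4
36 − 32 = 4

4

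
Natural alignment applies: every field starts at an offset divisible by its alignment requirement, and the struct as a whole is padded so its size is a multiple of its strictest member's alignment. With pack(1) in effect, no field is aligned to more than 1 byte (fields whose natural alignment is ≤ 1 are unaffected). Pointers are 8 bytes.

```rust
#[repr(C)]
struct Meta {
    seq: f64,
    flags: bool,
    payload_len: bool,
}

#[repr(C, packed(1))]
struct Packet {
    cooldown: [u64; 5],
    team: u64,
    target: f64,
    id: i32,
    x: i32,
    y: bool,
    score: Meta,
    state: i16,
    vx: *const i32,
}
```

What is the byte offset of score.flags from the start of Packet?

Meta: 0..8  seq  (8B, 8-aligned); 8..9  flags  (1B, 1-aligned); 9..10  payload_len  (1B, 1-aligned); 10..16  -- tail padding (6B); sizeof = 16, alignof = 8
0..40  cooldown  (40B, 1-aligned)
40..48  team  (8B, 1-aligned)
48..56  target  (8B, 1-aligned)
56..60  id  (4B, 1-aligned)
60..64  x  (4B, 1-aligned)
64..65  y  (1B, 1-aligned)
65..81  score  (16B, 1-aligned)
within Meta: flags at 8
65 + 8 = 73

73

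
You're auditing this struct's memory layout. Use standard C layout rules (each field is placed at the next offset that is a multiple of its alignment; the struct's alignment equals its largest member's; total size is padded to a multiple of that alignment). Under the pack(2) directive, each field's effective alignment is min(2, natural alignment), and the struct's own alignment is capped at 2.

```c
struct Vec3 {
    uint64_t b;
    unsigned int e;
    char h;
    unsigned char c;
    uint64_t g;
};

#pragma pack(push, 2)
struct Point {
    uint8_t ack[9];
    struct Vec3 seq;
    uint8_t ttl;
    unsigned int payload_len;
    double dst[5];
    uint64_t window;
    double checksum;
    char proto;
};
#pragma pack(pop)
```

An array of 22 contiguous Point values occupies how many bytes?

Vec3: @0: b [8B, align 8] → 8; @8: e [4B, align 4] → 12; @12: h [1B, align 1] → 13; @13: c [1B, align 1] → 14; +2 pad (align 8); @16: g [8B, align 8] → 24; size 24, align 8
@0: ack [9B, align 1] → 9
+1 pad (align 2)
@10: seq [24B, align 2] → 34
@34: ttl [1B, align 1] → 35
+1 pad (align 2)
@36: payload_len [4B, align 2] → 40
@40: dst [40B, align 2] → 80
@80: window [8B, align 2] → 88
@88: checksum [8B, align 2] → 96
@96: proto [1B, align 1] → 97
+1 tail pad (align 2)
size 98, align 2
array of 22: 22 × 98 = 2156

2156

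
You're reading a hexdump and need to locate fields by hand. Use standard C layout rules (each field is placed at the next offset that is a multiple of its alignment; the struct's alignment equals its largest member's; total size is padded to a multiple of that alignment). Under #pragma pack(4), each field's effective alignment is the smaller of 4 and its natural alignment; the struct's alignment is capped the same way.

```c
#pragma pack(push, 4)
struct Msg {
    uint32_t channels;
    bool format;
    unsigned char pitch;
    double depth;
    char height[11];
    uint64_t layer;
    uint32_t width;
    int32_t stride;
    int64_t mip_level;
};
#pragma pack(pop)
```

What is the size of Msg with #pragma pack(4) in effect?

52

channels at 0 (size 4, align 4) → ends 4
format at 4 (size 1, align 1) → ends 5
pitch at 5 (size 1, align 1) → ends 6
pad 2 to align 4 for depth
depth at 8 (size 8, align 4) → ends 16
height at 16 (size 11, align 1) → ends 27
pad 1 to align 4 for layer
layer at 28 (size 8, align 4) → ends 36
width at 36 (size 4, align 4) → ends 40
stride at 40 (size 4, align 4) → ends 44
mip_level at 44 (size 8, align 4) → ends 52
total 52 bytes, alignment 4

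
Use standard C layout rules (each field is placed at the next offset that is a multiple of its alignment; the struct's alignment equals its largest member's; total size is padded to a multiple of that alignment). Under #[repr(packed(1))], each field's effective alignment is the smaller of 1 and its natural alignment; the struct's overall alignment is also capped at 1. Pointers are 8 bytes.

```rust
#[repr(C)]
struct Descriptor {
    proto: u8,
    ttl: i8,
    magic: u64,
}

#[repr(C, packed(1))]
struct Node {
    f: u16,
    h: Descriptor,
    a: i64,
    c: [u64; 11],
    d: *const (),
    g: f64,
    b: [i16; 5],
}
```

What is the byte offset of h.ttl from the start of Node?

3

Descriptor: 0..1  proto  (1B, 1-aligned); 1..2  ttl  (1B, 1-aligned); 2..8  -- padding (6B); 8..16  magic  (8B, 8-aligned); sizeof = 16, alignof = 8
0..2  f  (2B, 1-aligned)
2..18  h  (16B, 1-aligned)
within Descriptor: ttl at 1
2 + 1 = 3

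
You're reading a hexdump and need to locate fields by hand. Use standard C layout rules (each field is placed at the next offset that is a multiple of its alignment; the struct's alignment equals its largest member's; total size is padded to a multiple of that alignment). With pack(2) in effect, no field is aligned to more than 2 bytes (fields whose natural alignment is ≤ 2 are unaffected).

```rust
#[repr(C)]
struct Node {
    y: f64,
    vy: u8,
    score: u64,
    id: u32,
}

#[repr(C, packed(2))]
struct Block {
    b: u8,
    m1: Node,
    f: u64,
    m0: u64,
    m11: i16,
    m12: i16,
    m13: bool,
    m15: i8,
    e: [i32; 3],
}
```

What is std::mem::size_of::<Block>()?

Node: @0: y [8B, align 8] → 8; @8: vy [1B, align 1] → 9; +7 pad (align 8); @16: score [8B, align 8] → 24; @24: id [4B, align 4] → 28; +4 tail pad (align 8); size 32, align 8
@0: b [1B, align 1] → 1
+1 pad (align 2)
@2: m1 [32B, align 2] → 34
@34: f [8B, align 2] → 42
@42: m0 [8B, align 2] → 50
@50: m11 [2B, align 2] → 52
@52: m12 [2B, align 2] → 54
@54: m13 [1B, align 1] → 55
@55: m15 [1B, align 1] → 56
@56: e [12B, align 2] → 68
size 68, align 2

68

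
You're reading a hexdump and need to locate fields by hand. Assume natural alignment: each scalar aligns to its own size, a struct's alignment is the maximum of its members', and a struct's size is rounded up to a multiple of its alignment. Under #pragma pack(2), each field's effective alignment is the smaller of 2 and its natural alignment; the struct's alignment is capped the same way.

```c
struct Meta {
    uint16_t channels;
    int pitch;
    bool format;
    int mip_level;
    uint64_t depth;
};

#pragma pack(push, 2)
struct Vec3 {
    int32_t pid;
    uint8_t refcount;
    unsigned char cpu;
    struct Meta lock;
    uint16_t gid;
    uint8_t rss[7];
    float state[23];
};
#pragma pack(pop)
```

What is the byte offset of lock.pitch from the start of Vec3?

Meta: 0..2  channels  (2B, 2-aligned); 2..4  -- padding (2B); 4..8  pitch  (4B, 4-aligned); 8..9  format  (1B, 1-aligned); 9..12  -- padding (3B); 12..16  mip_level  (4B, 4-aligned); 16..24  depth  (8B, 8-aligned); sizeof = 24, alignof = 8
0..4  pid  (4B, 2-aligned)
4..5  refcount  (1B, 1-aligned)
5..6  cpu  (1B, 1-aligned)
6..30  lock  (24B, 2-aligned)
within Meta: pitch at 4
6 + 4 = 10

10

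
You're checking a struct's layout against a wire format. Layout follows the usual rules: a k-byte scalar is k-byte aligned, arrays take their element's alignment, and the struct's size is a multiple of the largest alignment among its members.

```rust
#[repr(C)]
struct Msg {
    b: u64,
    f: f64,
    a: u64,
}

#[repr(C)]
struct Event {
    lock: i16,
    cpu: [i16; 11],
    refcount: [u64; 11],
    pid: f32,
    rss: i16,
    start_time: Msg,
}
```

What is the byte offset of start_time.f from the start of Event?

Msg: 0..8  b  (8B, 8-aligned); 8..16  f  (8B, 8-aligned); 16..24  a  (8B, 8-aligned); sizeof = 24, alignof = 8
0..2  lock  (2B, 2-aligned)
2..24  cpu  (22B, 2-aligned)
24..112  refcount  (88B, 8-aligned)
112..116  pid  (4B, 4-aligned)
116..118  rss  (2B, 2-aligned)
118..120  -- padding (2B)
120..144  start_time  (24B, 8-aligned)
within Msg: f at 8
120 + 8 = 128

128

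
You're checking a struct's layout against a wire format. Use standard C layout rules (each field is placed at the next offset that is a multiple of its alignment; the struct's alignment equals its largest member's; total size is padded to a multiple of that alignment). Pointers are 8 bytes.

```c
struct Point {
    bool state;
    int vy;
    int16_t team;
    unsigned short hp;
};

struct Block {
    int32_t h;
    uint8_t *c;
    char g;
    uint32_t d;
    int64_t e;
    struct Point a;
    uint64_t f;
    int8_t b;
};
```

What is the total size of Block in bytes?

Point: @0: state [1B, align 1] → 1; +3 pad (align 4); @4: vy [4B, align 4] → 8; @8: team [2B, align 2] → 10; @10: hp [2B, align 2] → 12; size 12, align 4
@0: h [4B, align 4] → 4
+4 pad (align 8)
@8: c [8B, align 8] → 16
@16: g [1B, align 1] → 17
+3 pad (align 4)
@20: d [4B, align 4] → 24
@24: e [8B, align 8] → 32
@32: a [12B, align 4] → 44
+4 pad (align 8)
@48: f [8B, align 8] → 56
@56: b [1B, align 1] → 57
+7 tail pad (align 8)
size 64, align 8

64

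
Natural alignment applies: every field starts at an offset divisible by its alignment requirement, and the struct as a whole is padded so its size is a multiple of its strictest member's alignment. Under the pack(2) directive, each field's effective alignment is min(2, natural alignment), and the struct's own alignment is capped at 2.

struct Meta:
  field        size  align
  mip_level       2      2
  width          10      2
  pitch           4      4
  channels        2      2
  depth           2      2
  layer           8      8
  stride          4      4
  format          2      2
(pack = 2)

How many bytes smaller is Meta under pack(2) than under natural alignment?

6

natural layout:
  @0: mip_level [2B, align 2] → 2
  @2: width [10B, align 2] → 12
  @12: pitch [4B, align 4] → 16
  @16: channels [2B, align 2] → 18
  @18: depth [2B, align 2] → 20
  +4 pad (align 8)
  @24: layer [8B, align 8] → 32
  @32: stride [4B, align 4] → 36
  @36: format [2B, align 2] → 38
  +2 tail pad (align 8)
  size 40, align 8
packed(2) layout:
  @0: mip_level [2B, align 2] → 2
  @2: width [10B, align 2] → 12
  @12: pitch [4B, align 2] → 16
  @16: channels [2B, align 2] → 18
  @18: depth [2B, align 2] → 20
  @20: layer [8B, align 2] → 28
  @28: stride [4B, align 2] → 32
  @32: format [2B, align 2] → 34
  size 34, align 2
40 − 34 = 6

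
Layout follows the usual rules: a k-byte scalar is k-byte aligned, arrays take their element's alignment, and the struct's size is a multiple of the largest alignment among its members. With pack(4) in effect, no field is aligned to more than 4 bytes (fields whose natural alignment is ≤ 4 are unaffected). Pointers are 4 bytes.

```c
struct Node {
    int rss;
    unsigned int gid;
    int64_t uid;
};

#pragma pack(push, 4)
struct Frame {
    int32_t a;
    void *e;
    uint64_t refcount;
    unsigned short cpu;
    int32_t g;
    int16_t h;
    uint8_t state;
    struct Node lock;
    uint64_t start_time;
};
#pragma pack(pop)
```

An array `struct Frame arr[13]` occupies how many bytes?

Node: rss at 0 (size 4, align 4) → ends 4; gid at 4 (size 4, align 4) → ends 8; uid at 8 (size 8, align 8) → ends 16; total 16 bytes, alignment 8
a at 0 (size 4, align 4) → ends 4
e at 4 (size 4, align 4) → ends 8
refcount at 8 (size 8, align 4) → ends 16
cpu at 16 (size 2, align 2) → ends 18
pad 2 to align 4 for g
g at 20 (size 4, align 4) → ends 24
h at 24 (size 2, align 2) → ends 26
state at 26 (size 1, align 1) → ends 27
pad 1 to align 4 for lock
lock at 28 (size 16, align 4) → ends 44
start_time at 44 (size 8, align 4) → ends 52
total 52 bytes, alignment 4
array of 13: 13 × 52 = 676

676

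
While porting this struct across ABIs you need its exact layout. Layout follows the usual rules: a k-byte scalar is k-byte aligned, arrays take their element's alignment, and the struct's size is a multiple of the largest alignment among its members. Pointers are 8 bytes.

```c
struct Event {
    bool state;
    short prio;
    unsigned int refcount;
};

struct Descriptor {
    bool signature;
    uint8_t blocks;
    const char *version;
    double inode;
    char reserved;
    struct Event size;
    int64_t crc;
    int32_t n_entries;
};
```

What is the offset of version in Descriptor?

Event: @0: state [1B, align 1] → 1; +1 pad (align 2); @2: prio [2B, align 2] → 4; @4: refcount [4B, align 4] → 8; size 8, align 4
@0: signature [1B, align 1] → 1
@1: blocks [1B, align 1] → 2
+6 pad (align 8)
@8: version [8B, align 8] → 16

8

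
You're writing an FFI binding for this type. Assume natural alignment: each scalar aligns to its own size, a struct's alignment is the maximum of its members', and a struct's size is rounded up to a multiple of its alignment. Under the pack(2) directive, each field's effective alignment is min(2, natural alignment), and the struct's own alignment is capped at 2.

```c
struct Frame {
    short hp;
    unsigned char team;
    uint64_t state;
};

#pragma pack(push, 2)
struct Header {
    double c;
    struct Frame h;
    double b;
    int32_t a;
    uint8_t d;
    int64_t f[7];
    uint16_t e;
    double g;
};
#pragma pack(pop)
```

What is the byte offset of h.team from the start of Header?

10

Frame: @0: hp [2B, align 2] → 2; @2: team [1B, align 1] → 3; +5 pad (align 8); @8: state [8B, align 8] → 16; size 16, align 8
@0: c [8B, align 2] → 8
@8: h [16B, align 2] → 24
within Frame: team at 2
8 + 2 = 10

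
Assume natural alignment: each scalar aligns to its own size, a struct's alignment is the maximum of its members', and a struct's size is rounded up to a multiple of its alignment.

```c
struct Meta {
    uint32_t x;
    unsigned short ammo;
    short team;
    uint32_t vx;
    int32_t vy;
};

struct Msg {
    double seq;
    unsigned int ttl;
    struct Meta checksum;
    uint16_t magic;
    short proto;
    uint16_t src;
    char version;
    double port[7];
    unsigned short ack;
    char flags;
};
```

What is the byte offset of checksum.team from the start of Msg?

18

Meta: @0: x [4B, align 4] → 4; @4: ammo [2B, align 2] → 6; @6: team [2B, align 2] → 8; @8: vx [4B, align 4] → 12; @12: vy [4B, align 4] → 16; size 16, align 4
@0: seq [8B, align 8] → 8
@8: ttl [4B, align 4] → 12
@12: checksum [16B, align 4] → 28
within Meta: team at 6
12 + 6 = 18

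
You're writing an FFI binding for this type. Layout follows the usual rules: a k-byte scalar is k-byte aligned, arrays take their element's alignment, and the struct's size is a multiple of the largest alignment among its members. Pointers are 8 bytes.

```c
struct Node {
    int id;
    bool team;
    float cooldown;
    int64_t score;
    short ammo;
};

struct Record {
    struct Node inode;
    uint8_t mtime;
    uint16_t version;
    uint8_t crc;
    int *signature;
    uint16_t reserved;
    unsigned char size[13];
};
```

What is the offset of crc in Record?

36

Node: 0..4  id  (4B, 4-aligned); 4..5  team  (1B, 1-aligned); 5..8  -- padding (3B); 8..12  cooldown  (4B, 4-aligned); 12..16  -- padding (4B); 16..24  score  (8B, 8-aligned); 24..26  ammo  (2B, 2-aligned); 26..32  -- tail padding (6B); sizeof = 32, alignof = 8
0..32  inode  (32B, 8-aligned)
32..33  mtime  (1B, 1-aligned)
33..34  -- padding (1B)
34..36  version  (2B, 2-aligned)
36..37  crc  (1B, 1-aligned)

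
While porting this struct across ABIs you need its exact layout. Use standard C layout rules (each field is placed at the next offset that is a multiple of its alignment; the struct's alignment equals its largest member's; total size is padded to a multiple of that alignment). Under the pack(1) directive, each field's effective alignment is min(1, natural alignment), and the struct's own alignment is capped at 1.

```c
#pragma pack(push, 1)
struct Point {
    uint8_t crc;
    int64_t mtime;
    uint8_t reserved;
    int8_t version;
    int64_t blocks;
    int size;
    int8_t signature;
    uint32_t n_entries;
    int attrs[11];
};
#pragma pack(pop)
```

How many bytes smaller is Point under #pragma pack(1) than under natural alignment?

natural layout:
  crc at 0 (size 1, align 1) → ends 1
  pad 7 to align 8 for mtime
  mtime at 8 (size 8, align 8) → ends 16
  reserved at 16 (size 1, align 1) → ends 17
  version at 17 (size 1, align 1) → ends 18
  pad 6 to align 8 for blocks
  blocks at 24 (size 8, align 8) → ends 32
  size at 32 (size 4, align 4) → ends 36
  signature at 36 (size 1, align 1) → ends 37
  pad 3 to align 4 for n_entries
  n_entries at 40 (size 4, align 4) → ends 44
  attrs at 44 (size 44, align 4) → ends 88
  total 88 bytes, alignment 8
packed(1) layout:
  crc at 0 (size 1, align 1) → ends 1
  mtime at 1 (size 8, align 1) → ends 9
  reserved at 9 (size 1, align 1) → ends 10
  version at 10 (size 1, align 1) → ends 11
  blocks at 11 (size 8, align 1) → ends 19
  size at 19 (size 4, align 1) → ends 23
  signature at 23 (size 1, align 1) → ends 24
  n_entries at 24 (size 4, align 1) → ends 28
  attrs at 28 (size 44, align 1) → ends 72
  total 72 bytes, alignment 1
88 − 72 = 16

16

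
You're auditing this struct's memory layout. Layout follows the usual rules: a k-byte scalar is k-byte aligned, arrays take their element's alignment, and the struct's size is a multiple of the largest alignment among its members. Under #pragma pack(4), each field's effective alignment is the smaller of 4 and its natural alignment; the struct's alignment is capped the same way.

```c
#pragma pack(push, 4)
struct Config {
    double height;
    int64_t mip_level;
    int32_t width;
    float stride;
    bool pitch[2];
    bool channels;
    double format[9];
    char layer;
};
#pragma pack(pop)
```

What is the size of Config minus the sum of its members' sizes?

@0: height [8B, align 4] → 8
@8: mip_level [8B, align 4] → 16
@16: width [4B, align 4] → 20
@20: stride [4B, align 4] → 24
@24: pitch [2B, align 1] → 26
@26: channels [1B, align 1] → 27
+1 pad (align 4)
@28: format [72B, align 4] → 100
@100: layer [1B, align 1] → 101
+3 tail pad (align 4)
size 104, align 4
data bytes 100, size 104 → padding 4

4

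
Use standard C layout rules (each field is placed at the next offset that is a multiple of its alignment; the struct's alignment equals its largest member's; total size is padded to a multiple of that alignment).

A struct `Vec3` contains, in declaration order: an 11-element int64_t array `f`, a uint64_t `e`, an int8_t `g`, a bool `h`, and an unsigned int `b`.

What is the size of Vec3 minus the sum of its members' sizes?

2

f at 0 (size 88, align 8) → ends 88
e at 88 (size 8, align 8) → ends 96
g at 96 (size 1, align 1) → ends 97
h at 97 (size 1, align 1) → ends 98
pad 2 to align 4 for b
b at 100 (size 4, align 4) → ends 104
total 104 bytes, alignment 8
data bytes 102, size 104 → padding 2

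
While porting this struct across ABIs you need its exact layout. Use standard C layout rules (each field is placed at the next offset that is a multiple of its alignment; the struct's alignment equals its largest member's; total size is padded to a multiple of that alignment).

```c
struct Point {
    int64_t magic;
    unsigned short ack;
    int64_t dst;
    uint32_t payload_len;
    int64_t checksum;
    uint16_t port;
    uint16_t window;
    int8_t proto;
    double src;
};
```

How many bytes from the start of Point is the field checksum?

32

0..8  magic  (8B, 8-aligned)
8..10  ack  (2B, 2-aligned)
10..16  -- padding (6B)
16..24  dst  (8B, 8-aligned)
24..28  payload_len  (4B, 4-aligned)
28..32  -- padding (4B)
32..40  checksum  (8B, 8-aligned)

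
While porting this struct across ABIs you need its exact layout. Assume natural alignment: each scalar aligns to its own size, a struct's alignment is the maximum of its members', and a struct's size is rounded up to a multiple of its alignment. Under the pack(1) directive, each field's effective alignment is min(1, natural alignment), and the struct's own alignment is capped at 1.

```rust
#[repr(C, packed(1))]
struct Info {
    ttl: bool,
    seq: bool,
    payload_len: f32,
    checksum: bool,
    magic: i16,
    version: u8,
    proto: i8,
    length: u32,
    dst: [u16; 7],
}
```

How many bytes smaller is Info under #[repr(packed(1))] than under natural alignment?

7

natural layout:
  @0: ttl [1B, align 1] → 1
  @1: seq [1B, align 1] → 2
  +2 pad (align 4)
  @4: payload_len [4B, align 4] → 8
  @8: checksum [1B, align 1] → 9
  +1 pad (align 2)
  @10: magic [2B, align 2] → 12
  @12: version [1B, align 1] → 13
  @13: proto [1B, align 1] → 14
  +2 pad (align 4)
  @16: length [4B, align 4] → 20
  @20: dst [14B, align 2] → 34
  +2 tail pad (align 4)
  size 36, align 4
packed(1) layout:
  @0: ttl [1B, align 1] → 1
  @1: seq [1B, align 1] → 2
  @2: payload_len [4B, align 1] → 6
  @6: checksum [1B, align 1] → 7
  @7: magic [2B, align 1] → 9
  @9: version [1B, align 1] → 10
  @10: proto [1B, align 1] → 11
  @11: length [4B, align 1] → 15
  @15: dst [14B, align 1] → 29
  size 29, align 1
36 − 29 = 7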